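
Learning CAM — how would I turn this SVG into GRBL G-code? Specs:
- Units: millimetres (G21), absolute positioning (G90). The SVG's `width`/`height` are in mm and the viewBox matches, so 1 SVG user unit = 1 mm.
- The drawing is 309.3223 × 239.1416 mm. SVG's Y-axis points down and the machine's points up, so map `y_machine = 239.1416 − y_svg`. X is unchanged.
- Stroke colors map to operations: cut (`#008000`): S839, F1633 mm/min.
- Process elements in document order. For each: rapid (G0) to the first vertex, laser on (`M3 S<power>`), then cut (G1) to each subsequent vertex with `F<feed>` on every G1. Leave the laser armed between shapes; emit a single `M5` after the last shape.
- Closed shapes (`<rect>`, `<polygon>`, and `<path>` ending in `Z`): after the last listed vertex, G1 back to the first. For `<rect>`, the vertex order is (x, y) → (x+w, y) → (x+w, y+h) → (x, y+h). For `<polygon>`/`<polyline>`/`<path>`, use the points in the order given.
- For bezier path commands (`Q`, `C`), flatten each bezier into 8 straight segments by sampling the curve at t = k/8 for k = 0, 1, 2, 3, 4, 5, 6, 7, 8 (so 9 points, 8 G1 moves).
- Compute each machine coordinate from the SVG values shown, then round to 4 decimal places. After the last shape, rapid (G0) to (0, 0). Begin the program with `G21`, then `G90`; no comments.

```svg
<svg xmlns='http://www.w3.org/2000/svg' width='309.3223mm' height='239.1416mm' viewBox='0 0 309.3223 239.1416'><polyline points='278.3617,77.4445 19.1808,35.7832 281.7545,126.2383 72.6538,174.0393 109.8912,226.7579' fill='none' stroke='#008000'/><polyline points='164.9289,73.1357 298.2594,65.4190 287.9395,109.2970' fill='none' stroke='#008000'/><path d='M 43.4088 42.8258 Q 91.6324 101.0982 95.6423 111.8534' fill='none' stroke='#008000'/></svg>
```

viewBox `0 0 309.3223 239.1416` with mm width/height → 1 unit = 1 mm. Flip: y_m = 239.1416 − y_svg.

**Shape 1** — `<polyline>` open polyline, stroke `#008000` → cut (S839, F1633). Machine vertices: (278.3617,161.6971) → (19.1808,203.3584) → (281.7545,112.9033) → (72.6538,65.1023) → (109.8912,12.3837). Open path.

**Shape 2** — `<polyline>` open polyline, stroke `#008000` → cut (S839, F1633). Machine vertices: (164.9289,166.0059) → (298.2594,173.7226) → (287.9395,129.8446). Open path.

**Shape 3** — `<path>` quadratic bezier, stroke `#008000` → cut (S839, F1633). Control points (SVG): P0=(43.4088,42.8258), P1=(91.6324,101.0982), P2=(95.6423,111.8534); sampled at t=k/8. Machine vertices: (43.4088,196.3158) → (54.7739,182.4902) → (64.7572,170.1494) → (73.3589,159.2936) → (80.5790,149.9227) → (86.4173,142.0367) → (90.8740,135.6356) → (93.9490,130.7195) → (95.6423,127.2882). Open path.

G21
G90
G0 X278.3617 Y161.6971
M3 S839
G1 X19.1808 Y203.3584 F1633
G1 X281.7545 Y112.9033 F1633
G1 X72.6538 Y65.1023 F1633
G1 X109.8912 Y12.3837 F1633
G0 X164.9289 Y166.0059
M3 S839
G1 X298.2594 Y173.7226 F1633
G1 X287.9395 Y129.8446 F1633
G0 X43.4088 Y196.3158
M3 S839
G1 X54.7739 Y182.4902 F1633
G1 X64.7572 Y170.1494 F1633
G1 X73.3589 Y159.2936 F1633
G1 X80.5790 Y149.9227 F1633
G1 X86.4173 Y142.0367 F1633
G1 X90.8740 Y135.6356 F1633
G1 X93.9490 Y130.7195 F1633
G1 X95.6423 Y127.2882 F1633
M5
G0 X0.0000 Y0.0000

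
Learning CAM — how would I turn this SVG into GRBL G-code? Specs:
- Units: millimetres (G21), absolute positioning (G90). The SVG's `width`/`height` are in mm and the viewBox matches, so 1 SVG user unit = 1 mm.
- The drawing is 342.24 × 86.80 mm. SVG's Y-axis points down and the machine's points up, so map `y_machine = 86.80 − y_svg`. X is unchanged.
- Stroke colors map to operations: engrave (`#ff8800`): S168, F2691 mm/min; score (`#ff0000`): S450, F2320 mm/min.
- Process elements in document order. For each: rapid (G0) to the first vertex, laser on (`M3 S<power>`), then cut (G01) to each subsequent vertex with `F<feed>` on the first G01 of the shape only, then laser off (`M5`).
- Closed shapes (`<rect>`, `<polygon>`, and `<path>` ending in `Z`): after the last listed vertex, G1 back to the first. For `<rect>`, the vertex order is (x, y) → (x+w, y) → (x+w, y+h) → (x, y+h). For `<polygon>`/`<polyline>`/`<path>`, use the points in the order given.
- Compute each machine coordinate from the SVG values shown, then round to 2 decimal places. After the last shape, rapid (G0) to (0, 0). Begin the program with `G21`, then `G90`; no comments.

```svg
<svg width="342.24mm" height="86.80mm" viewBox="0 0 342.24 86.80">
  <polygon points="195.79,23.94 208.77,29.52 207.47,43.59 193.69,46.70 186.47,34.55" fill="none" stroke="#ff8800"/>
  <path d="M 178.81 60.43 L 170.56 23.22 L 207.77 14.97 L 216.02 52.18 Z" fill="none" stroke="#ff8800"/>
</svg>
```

G21
G90
G0 X195.79 Y62.86
M3 S168
G01 X208.77 Y57.28 F2691
G01 X207.47 Y43.21
G01 X193.69 Y40.10
G01 X186.47 Y52.25
G01 X195.79 Y62.86
M5
G0 X178.81 Y26.37
M3 S168
G01 X170.56 Y63.58 F2691
G01 X207.77 Y71.83
G01 X216.02 Y34.62
G01 X178.81 Y26.37
M5
G0 X0.00 Y0.00

viewBox `0 0 342.24 86.80` with mm width/height → 1 unit = 1 mm. Flip: y_m = 86.80 − y_svg.

**Shape 1** — `<polygon>` regular polygon, stroke `#ff8800` → engrave (S168, F2691). Machine vertices: (195.79,62.86) → (208.77,57.28) → (207.47,43.21) → (193.69,40.10) → (186.47,52.25) → (195.79,62.86). Closed: final G1 returns to the first vertex.

**Shape 2** — `<path>` regular polygon, stroke `#ff8800` → engrave (S168, F2691). Machine vertices: (178.81,26.37) → (170.56,63.58) → (207.77,71.83) → (216.02,34.62) → (178.81,26.37). Closed: final G1 returns to the first vertex.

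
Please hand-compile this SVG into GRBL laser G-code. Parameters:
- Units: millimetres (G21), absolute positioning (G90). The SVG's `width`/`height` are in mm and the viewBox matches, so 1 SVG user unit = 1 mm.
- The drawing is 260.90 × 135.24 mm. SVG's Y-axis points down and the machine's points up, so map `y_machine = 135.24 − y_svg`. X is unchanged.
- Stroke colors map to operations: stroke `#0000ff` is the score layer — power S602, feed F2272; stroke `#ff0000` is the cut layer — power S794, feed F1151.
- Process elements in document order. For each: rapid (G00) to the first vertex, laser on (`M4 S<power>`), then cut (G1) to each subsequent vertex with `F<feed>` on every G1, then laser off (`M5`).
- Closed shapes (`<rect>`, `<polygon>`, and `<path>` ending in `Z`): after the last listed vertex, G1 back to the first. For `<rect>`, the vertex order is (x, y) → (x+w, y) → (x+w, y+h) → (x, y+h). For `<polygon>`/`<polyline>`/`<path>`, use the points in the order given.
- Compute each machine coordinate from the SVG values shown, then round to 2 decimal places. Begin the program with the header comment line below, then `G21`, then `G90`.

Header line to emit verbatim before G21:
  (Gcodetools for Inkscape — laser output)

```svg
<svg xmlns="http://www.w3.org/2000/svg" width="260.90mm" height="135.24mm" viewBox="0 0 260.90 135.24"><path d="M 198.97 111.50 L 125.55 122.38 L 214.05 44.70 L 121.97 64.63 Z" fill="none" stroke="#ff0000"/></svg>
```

Since the viewBox matches the mm dimensions, user units are millimetres directly. The only transform is the Y-flip y_m = 135.24 − y_svg.

Shape 1 is a closed polygon drawn with `<path>`. Its stroke #ff0000 means cut at S794, F1151. After flipping Y the toolpath is (198.97,23.74) → (125.55,12.86) → (214.05,90.54) → (121.97,70.61) → (198.97,23.74), returning to the start.

(Gcodetools for Inkscape — laser output)
G21
G90
G00 X198.97 Y23.74
M4 S794
G1 X125.55 Y12.86 F1151
G1 X214.05 Y90.54 F1151
G1 X121.97 Y70.61 F1151
G1 X198.97 Y23.74 F1151
M5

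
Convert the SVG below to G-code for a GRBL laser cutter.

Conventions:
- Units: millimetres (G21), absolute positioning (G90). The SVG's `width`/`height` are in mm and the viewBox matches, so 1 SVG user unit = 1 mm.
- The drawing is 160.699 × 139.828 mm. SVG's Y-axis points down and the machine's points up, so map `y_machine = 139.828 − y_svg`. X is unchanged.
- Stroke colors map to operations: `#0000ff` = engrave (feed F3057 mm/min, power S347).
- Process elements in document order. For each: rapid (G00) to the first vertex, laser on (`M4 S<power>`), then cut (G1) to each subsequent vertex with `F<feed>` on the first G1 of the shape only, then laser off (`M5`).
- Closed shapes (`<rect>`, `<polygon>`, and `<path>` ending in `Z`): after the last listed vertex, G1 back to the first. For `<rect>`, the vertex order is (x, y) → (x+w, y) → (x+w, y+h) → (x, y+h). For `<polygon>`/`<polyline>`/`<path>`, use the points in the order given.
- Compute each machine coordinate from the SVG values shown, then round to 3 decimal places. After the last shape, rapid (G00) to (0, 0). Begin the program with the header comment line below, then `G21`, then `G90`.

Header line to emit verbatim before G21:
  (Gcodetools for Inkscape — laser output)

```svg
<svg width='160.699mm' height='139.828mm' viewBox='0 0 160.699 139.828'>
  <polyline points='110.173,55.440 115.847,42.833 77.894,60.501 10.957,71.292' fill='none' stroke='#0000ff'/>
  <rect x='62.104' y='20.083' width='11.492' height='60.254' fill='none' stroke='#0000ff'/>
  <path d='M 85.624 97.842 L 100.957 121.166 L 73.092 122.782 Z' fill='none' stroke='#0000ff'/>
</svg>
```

(Gcodetools for Inkscape — laser output)
G21
G90
G00 X110.173 Y84.388
M4 S347
G1 X115.847 Y96.995 F3057
G1 X77.894 Y79.327
G1 X10.957 Y68.536
M5
G00 X62.104 Y119.745
M4 S347
G1 X73.596 Y119.745 F3057
G1 X73.596 Y59.491
G1 X62.104 Y59.491
G1 X62.104 Y119.745
M5
G00 X85.624 Y41.986
M4 S347
G1 X100.957 Y18.662 F3057
G1 X73.092 Y17.046
G1 X85.624 Y41.986
M5
G00 X0.000 Y0.000

Since the viewBox matches the mm dimensions, user units are millimetres directly. The only transform is the Y-flip y_m = 139.828 − y_svg.

Shape 1 is a open polyline drawn with `<polyline>`. Its stroke #0000ff means engrave at S347, F3057. After flipping Y the toolpath is (110.173,84.388) → (115.847,96.995) → (77.894,79.327) → (10.957,68.536).

Shape 2 is a rectangle drawn with `<rect>`. Its stroke #0000ff means engrave at S347, F3057. After flipping Y the toolpath is (62.104,119.745) → (73.596,119.745) → (73.596,59.491) → (62.104,59.491) → (62.104,119.745), returning to the start.

Shape 3 is a regular polygon drawn with `<path>`. Its stroke #0000ff means engrave at S347, F3057. After flipping Y the toolpath is (85.624,41.986) → (100.957,18.662) → (73.092,17.046) → (85.624,41.986), returning to the start.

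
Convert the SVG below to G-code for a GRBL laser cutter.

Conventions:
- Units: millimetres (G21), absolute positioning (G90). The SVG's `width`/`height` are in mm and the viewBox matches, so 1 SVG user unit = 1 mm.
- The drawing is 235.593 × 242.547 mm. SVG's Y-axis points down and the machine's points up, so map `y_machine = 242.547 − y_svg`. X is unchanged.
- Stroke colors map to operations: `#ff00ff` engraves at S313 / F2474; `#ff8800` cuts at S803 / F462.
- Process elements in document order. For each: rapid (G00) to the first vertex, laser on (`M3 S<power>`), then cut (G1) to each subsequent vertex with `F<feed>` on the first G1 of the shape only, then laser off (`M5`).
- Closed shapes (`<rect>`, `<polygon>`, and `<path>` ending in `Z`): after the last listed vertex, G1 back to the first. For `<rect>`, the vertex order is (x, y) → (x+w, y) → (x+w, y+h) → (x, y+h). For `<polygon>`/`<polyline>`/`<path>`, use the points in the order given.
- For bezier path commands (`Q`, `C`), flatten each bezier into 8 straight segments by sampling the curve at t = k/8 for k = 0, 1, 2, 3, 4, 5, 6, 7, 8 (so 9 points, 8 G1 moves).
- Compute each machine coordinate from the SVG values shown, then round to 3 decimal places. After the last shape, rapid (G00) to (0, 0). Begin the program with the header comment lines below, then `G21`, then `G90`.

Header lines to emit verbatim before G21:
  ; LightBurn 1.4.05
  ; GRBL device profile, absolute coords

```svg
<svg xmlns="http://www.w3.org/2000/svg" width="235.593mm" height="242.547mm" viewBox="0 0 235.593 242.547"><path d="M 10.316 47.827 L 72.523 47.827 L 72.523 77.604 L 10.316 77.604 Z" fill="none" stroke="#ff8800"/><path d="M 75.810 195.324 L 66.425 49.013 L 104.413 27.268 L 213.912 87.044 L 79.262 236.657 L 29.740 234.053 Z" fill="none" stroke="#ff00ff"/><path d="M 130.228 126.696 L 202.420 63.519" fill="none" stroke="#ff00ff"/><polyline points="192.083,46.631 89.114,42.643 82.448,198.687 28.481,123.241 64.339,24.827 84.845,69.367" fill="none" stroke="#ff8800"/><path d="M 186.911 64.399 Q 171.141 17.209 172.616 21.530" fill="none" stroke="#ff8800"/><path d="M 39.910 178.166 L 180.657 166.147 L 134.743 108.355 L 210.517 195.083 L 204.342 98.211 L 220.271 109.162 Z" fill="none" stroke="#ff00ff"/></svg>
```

; LightBurn 1.4.05
; GRBL device profile, absolute coords
G21
G90
G00 X10.316 Y194.720
M3 S803
G1 X72.523 Y194.720 F462
G1 X72.523 Y164.943
G1 X10.316 Y164.943
G1 X10.316 Y194.720
M5
G00 X75.810 Y47.223
M3 S313
G1 X66.425 Y193.534 F2474
G1 X104.413 Y215.279
G1 X213.912 Y155.503
G1 X79.262 Y5.890
G1 X29.740 Y8.494
G1 X75.810 Y47.223
M5
G00 X130.228 Y115.851
M3 S313
G1 X202.420 Y179.028 F2474
M5
G00 X192.083 Y195.916
M3 S803
G1 X89.114 Y199.904 F462
G1 X82.448 Y43.860
G1 X28.481 Y119.306
G1 X64.339 Y217.720
G1 X84.845 Y173.180
M5
G00 X186.911 Y178.148
M3 S803
G1 X183.238 Y189.141 F462
G1 X180.104 Y198.524
G1 X177.509 Y206.297
G1 X175.452 Y212.460
G1 X173.935 Y217.014
G1 X172.956 Y219.958
G1 X172.517 Y221.292
G1 X172.616 Y221.017
M5
G00 X39.910 Y64.381
M3 S313
G1 X180.657 Y76.400 F2474
G1 X134.743 Y134.192
G1 X210.517 Y47.464
G1 X204.342 Y144.336
G1 X220.271 Y133.385
G1 X39.910 Y64.381
M5
G00 X0.000 Y0.000

Since the viewBox matches the mm dimensions, user units are millimetres directly. The only transform is the Y-flip y_m = 242.547 − y_svg.

Shape 1 is a rectangle drawn with `<path>`. Its stroke #ff8800 means cut at S803, F462. After flipping Y the toolpath is (10.316,194.720) → (72.523,194.720) → (72.523,164.943) → (10.316,164.943) → (10.316,194.720), returning to the start.

Shape 2 is a closed polygon drawn with `<path>`. Its stroke #ff00ff means engrave at S313, F2474. After flipping Y the toolpath is (75.810,47.223) → (66.425,193.534) → (104.413,215.279) → (213.912,155.503) → (79.262,5.890) → (29.740,8.494) → (75.810,47.223), returning to the start.

Shape 3 is a line segment drawn with `<path>`. Its stroke #ff00ff means engrave at S313, F2474. After flipping Y the toolpath is (130.228,115.851) → (202.420,179.028).

Shape 4 is a open polyline drawn with `<polyline>`. Its stroke #ff8800 means cut at S803, F462. After flipping Y the toolpath is (192.083,195.916) → (89.114,199.904) → (82.448,43.860) → (28.481,119.306) → (64.339,217.720) → (84.845,173.180).

Shape 5 is a quadratic bezier drawn with `<path>`. Its stroke #ff8800 means cut at S803, F462. After flipping Y the toolpath is (186.911,178.148) → (183.238,189.141) → (180.104,198.524) → (177.509,206.297) → (175.452,212.460) → (173.935,217.014) → (172.956,219.958) → (172.517,221.292) → (172.616,221.017).

Shape 6 is a closed polygon drawn with `<path>`. Its stroke #ff00ff means engrave at S313, F2474. After flipping Y the toolpath is (39.910,64.381) → (180.657,76.400) → (134.743,134.192) → (210.517,47.464) → (204.342,144.336) → (220.271,133.385) → (39.910,64.381), returning to the start.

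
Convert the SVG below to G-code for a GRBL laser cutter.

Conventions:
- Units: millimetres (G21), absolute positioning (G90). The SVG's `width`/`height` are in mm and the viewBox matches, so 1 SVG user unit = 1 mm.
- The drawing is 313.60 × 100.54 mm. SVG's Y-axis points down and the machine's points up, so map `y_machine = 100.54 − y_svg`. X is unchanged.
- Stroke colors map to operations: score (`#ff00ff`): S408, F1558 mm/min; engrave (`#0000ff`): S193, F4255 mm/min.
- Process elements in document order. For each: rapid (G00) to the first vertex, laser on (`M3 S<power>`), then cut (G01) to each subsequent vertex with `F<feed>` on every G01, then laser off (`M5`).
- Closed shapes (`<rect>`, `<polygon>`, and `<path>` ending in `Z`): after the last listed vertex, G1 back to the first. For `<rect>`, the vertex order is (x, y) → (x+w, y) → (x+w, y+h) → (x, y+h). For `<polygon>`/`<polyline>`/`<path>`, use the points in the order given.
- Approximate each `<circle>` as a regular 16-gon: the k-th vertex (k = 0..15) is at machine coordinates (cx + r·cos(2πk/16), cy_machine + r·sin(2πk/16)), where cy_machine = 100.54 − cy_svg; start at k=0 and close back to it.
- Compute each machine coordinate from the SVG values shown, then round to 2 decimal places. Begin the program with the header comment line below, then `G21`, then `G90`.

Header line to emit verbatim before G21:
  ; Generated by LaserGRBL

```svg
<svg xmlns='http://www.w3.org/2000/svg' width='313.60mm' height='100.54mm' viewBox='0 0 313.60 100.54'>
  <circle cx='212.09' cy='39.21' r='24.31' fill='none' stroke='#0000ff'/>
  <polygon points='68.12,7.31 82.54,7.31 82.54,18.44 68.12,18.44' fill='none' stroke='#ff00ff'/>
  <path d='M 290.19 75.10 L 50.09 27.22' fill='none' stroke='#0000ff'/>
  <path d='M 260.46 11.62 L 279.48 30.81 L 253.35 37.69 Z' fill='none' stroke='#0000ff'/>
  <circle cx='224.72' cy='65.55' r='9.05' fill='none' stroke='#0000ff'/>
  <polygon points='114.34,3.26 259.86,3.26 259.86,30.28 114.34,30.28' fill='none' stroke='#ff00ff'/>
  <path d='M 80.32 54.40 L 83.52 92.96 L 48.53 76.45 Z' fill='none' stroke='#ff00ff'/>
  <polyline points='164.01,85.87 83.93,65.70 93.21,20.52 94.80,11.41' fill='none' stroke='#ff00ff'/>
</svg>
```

Since the viewBox matches the mm dimensions, user units are millimetres directly. The only transform is the Y-flip y_m = 100.54 − y_svg.

Shape 1 is a circle drawn with `<circle>`. Its stroke #0000ff means engrave at S193, F4255. After flipping Y the toolpath is (236.40,61.33) → (234.55,70.63) → (229.28,78.52) → (221.39,83.79) → (212.09,85.64) → (202.79,83.79) → (194.90,78.52) → (189.63,70.63) → (187.78,61.33) → (189.63,52.03) → (194.90,44.14) → (202.79,38.87) → (212.09,37.02) → (221.39,38.87) → (229.28,44.14) → (234.55,52.03) → (236.40,61.33), returning to the start.

Shape 2 is a rectangle drawn with `<polygon>`. Its stroke #ff00ff means score at S408, F1558. After flipping Y the toolpath is (68.12,93.23) → (82.54,93.23) → (82.54,82.10) → (68.12,82.10) → (68.12,93.23), returning to the start.

Shape 3 is a line segment drawn with `<path>`. Its stroke #0000ff means engrave at S193, F4255. After flipping Y the toolpath is (290.19,25.44) → (50.09,73.32).

Shape 4 is a regular polygon drawn with `<path>`. Its stroke #0000ff means engrave at S193, F4255. After flipping Y the toolpath is (260.46,88.92) → (279.48,69.73) → (253.35,62.85) → (260.46,88.92), returning to the start.

Shape 5 is a circle drawn with `<circle>`. Its stroke #0000ff means engrave at S193, F4255. After flipping Y the toolpath is (233.77,34.99) → (233.08,38.45) → (231.12,41.39) → (228.18,43.35) → (224.72,44.04) → (221.26,43.35) → (218.32,41.39) → (216.36,38.45) → (215.67,34.99) → (216.36,31.53) → (218.32,28.59) → (221.26,26.63) → (224.72,25.94) → (228.18,26.63) → (231.12,28.59) → (233.08,31.53) → (233.77,34.99), returning to the start.

Shape 6 is a rectangle drawn with `<polygon>`. Its stroke #ff00ff means score at S408, F1558. After flipping Y the toolpath is (114.34,97.28) → (259.86,97.28) → (259.86,70.26) → (114.34,70.26) → (114.34,97.28), returning to the start.

Shape 7 is a regular polygon drawn with `<path>`. Its stroke #ff00ff means score at S408, F1558. After flipping Y the toolpath is (80.32,46.14) → (83.52,7.58) → (48.53,24.09) → (80.32,46.14), returning to the start.

Shape 8 is a open polyline drawn with `<polyline>`. Its stroke #ff00ff means score at S408, F1558. After flipping Y the toolpath is (164.01,14.67) → (83.93,34.84) → (93.21,80.02) → (94.80,89.13).

; Generated by LaserGRBL
G21
G90
G00 X236.40 Y61.33
M3 S193
G01 X234.55 Y70.63 F4255
G01 X229.28 Y78.52 F4255
G01 X221.39 Y83.79 F4255
G01 X212.09 Y85.64 F4255
G01 X202.79 Y83.79 F4255
G01 X194.90 Y78.52 F4255
G01 X189.63 Y70.63 F4255
G01 X187.78 Y61.33 F4255
G01 X189.63 Y52.03 F4255
G01 X194.90 Y44.14 F4255
G01 X202.79 Y38.87 F4255
G01 X212.09 Y37.02 F4255
G01 X221.39 Y38.87 F4255
G01 X229.28 Y44.14 F4255
G01 X234.55 Y52.03 F4255
G01 X236.40 Y61.33 F4255
M5
G00 X68.12 Y93.23
M3 S408
G01 X82.54 Y93.23 F1558
G01 X82.54 Y82.10 F1558
G01 X68.12 Y82.10 F1558
G01 X68.12 Y93.23 F1558
M5
G00 X290.19 Y25.44
M3 S193
G01 X50.09 Y73.32 F4255
M5
G00 X260.46 Y88.92
M3 S193
G01 X279.48 Y69.73 F4255
G01 X253.35 Y62.85 F4255
G01 X260.46 Y88.92 F4255
M5
G00 X233.77 Y34.99
M3 S193
G01 X233.08 Y38.45 F4255
G01 X231.12 Y41.39 F4255
G01 X228.18 Y43.35 F4255
G01 X224.72 Y44.04 F4255
G01 X221.26 Y43.35 F4255
G01 X218.32 Y41.39 F4255
G01 X216.36 Y38.45 F4255
G01 X215.67 Y34.99 F4255
G01 X216.36 Y31.53 F4255
G01 X218.32 Y28.59 F4255
G01 X221.26 Y26.63 F4255
G01 X224.72 Y25.94 F4255
G01 X228.18 Y26.63 F4255
G01 X231.12 Y28.59 F4255
G01 X233.08 Y31.53 F4255
G01 X233.77 Y34.99 F4255
M5
G00 X114.34 Y97.28
M3 S408
G01 X259.86 Y97.28 F1558
G01 X259.86 Y70.26 F1558
G01 X114.34 Y70.26 F1558
G01 X114.34 Y97.28 F1558
M5
G00 X80.32 Y46.14
M3 S408
G01 X83.52 Y7.58 F1558
G01 X48.53 Y24.09 F1558
G01 X80.32 Y46.14 F1558
M5
G00 X164.01 Y14.67
M3 S408
G01 X83.93 Y34.84 F1558
G01 X93.21 Y80.02 F1558
G01 X94.80 Y89.13 F1558
M5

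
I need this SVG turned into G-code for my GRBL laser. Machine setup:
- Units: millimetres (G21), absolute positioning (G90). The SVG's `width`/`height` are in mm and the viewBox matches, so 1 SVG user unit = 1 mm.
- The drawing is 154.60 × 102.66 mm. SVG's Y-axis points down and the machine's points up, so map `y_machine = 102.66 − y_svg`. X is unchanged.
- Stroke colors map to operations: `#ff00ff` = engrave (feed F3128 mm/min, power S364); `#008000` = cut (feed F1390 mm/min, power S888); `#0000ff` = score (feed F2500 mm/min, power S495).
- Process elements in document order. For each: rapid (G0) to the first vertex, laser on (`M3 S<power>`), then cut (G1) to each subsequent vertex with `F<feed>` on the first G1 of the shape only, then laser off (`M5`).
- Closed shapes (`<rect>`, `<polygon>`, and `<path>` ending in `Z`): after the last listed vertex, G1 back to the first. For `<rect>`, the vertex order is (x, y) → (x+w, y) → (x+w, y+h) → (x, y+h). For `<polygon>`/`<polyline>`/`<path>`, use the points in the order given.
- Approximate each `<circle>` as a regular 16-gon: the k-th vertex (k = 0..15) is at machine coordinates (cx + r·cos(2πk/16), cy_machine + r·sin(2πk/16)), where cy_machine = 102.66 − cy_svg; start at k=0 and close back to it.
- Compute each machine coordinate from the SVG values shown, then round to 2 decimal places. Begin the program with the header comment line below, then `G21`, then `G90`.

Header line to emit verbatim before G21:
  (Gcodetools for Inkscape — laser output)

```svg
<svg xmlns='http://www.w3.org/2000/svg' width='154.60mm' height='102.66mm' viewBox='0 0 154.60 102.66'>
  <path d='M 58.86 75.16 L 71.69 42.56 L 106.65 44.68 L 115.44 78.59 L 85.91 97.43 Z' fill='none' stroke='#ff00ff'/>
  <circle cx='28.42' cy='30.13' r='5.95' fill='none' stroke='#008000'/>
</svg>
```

viewBox `0 0 154.60 102.66` with mm width/height → 1 unit = 1 mm. Flip: y_m = 102.66 − y_svg.

**Shape 1** — `<path>` regular polygon, stroke `#ff00ff` → engrave (S364, F3128). Machine vertices: (58.86,27.50) → (71.69,60.10) → (106.65,57.98) → (115.44,24.07) → (85.91,5.23) → (58.86,27.50). Closed: final G1 returns to the first vertex.

**Shape 2** — `<circle>` circle, stroke `#008000` → cut (S888, F1390). Machine vertices: (34.37,72.53) → (33.92,74.81) → (32.63,76.74) → (30.70,78.03) → (28.42,78.48) → (26.14,78.03) → (24.21,76.74) → (22.92,74.81) → (22.47,72.53) → (22.92,70.25) → (24.21,68.32) → (26.14,67.03) → (28.42,66.58) → (30.70,67.03) → (32.63,68.32) → (33.92,70.25) → (34.37,72.53). Closed: final G1 returns to the first vertex.

(Gcodetools for Inkscape — laser output)
G21
G90
G0 X58.86 Y27.50
M3 S364
G1 X71.69 Y60.10 F3128
G1 X106.65 Y57.98
G1 X115.44 Y24.07
G1 X85.91 Y5.23
G1 X58.86 Y27.50
M5
G0 X34.37 Y72.53
M3 S888
G1 X33.92 Y74.81 F1390
G1 X32.63 Y76.74
G1 X30.70 Y78.03
G1 X28.42 Y78.48
G1 X26.14 Y78.03
G1 X24.21 Y76.74
G1 X22.92 Y74.81
G1 X22.47 Y72.53
G1 X22.92 Y70.25
G1 X24.21 Y68.32
G1 X26.14 Y67.03
G1 X28.42 Y66.58
G1 X30.70 Y67.03
G1 X32.63 Y68.32
G1 X33.92 Y70.25
G1 X34.37 Y72.53
M5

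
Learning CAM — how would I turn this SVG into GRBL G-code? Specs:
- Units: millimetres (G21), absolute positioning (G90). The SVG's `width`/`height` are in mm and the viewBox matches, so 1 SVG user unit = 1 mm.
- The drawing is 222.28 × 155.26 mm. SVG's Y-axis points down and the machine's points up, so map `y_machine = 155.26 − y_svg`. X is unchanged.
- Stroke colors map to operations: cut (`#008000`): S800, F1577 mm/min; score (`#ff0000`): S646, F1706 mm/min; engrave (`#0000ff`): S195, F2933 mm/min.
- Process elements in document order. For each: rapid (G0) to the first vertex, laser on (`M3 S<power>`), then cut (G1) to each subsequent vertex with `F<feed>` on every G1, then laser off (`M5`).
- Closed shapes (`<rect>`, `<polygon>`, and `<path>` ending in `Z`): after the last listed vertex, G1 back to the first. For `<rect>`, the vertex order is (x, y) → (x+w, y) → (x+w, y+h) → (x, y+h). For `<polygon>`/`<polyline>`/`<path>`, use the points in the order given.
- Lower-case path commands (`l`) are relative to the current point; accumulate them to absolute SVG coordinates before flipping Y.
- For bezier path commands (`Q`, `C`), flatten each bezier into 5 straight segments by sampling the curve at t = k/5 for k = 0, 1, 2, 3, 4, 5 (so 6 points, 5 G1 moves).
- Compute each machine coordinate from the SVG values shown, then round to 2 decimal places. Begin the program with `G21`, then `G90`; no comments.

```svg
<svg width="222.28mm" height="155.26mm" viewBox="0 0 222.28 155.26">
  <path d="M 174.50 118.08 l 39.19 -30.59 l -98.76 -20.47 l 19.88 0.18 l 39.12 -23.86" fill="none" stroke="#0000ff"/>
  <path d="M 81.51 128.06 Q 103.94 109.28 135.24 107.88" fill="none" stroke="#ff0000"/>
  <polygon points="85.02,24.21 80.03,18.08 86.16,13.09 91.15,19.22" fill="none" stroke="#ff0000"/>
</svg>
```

G21
G90
G0 X174.50 Y37.18
M3 S195
G1 X213.69 Y67.77 F2933
G1 X114.93 Y88.24 F2933
G1 X134.81 Y88.06 F2933
G1 X173.93 Y111.92 F2933
M5
G0 X81.51 Y27.20
M3 S646
G1 X90.84 Y34.02 F1706
G1 X100.87 Y39.44 F1706
G1 X111.62 Y43.48 F1706
G1 X123.07 Y46.12 F1706
G1 X135.24 Y47.38 F1706
M5
G0 X85.02 Y131.05
M3 S646
G1 X80.03 Y137.18 F1706
G1 X86.16 Y142.17 F1706
G1 X91.15 Y136.04 F1706
G1 X85.02 Y131.05 F1706
M5

1 u = 1 mm; y_m = 155.26 − y.

[1] `<path>` open polyline, #0000ff→engrave S195 F2933: (174.50,37.18) → (213.69,67.77) → (114.93,88.24) → (134.81,88.06) → (173.93,111.92)

[2] `<path>` quadratic bezier, #ff0000→score S646 F1706: (81.51,27.20) → (90.84,34.02) → (100.87,39.44) → (111.62,43.48) → (123.07,46.12) → (135.24,47.38)

[3] `<polygon>` regular polygon, #ff0000→score S646 F1706: (85.02,131.05) → (80.03,137.18) → (86.16,142.17) → (91.15,136.04) → (85.02,131.05) (closed)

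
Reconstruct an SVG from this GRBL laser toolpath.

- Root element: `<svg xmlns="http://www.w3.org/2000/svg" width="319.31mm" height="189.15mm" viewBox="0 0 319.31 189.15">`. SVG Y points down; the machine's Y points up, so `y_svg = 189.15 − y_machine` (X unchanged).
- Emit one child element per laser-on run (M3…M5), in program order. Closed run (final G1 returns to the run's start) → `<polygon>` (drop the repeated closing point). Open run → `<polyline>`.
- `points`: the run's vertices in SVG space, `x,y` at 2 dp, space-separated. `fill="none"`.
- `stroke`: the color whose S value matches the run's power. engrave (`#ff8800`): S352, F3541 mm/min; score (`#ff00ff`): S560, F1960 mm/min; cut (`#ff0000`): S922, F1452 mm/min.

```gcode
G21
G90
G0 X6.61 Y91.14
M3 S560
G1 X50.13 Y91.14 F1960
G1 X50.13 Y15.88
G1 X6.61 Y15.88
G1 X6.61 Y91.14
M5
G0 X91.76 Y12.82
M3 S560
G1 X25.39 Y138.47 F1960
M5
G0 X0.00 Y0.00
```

<svg xmlns="http://www.w3.org/2000/svg" width="319.31mm" height="189.15mm" viewBox="0 0 319.31 189.15">
  <polygon points="6.61,98.01 50.13,98.01 50.13,173.27 6.61,173.27" fill="none" stroke="#ff00ff"/>
  <polyline points="91.76,176.33 25.39,50.68" fill="none" stroke="#ff00ff"/>
</svg>

Each laser-on run becomes one SVG element. Flip Y back into SVG space with y_svg = 189.15 − y_machine. Every run uses S560, so all elements get stroke `#ff00ff` (score).

Run 1: The run returns to its start, so emit a `<polygon>` with points (Y-flipped): 6.61,98.01 50.13,98.01 50.13,173.27 6.61,173.27.

Run 2: The run is open, so emit a `<polyline>` with points (Y-flipped): 91.76,176.33 25.39,50.68.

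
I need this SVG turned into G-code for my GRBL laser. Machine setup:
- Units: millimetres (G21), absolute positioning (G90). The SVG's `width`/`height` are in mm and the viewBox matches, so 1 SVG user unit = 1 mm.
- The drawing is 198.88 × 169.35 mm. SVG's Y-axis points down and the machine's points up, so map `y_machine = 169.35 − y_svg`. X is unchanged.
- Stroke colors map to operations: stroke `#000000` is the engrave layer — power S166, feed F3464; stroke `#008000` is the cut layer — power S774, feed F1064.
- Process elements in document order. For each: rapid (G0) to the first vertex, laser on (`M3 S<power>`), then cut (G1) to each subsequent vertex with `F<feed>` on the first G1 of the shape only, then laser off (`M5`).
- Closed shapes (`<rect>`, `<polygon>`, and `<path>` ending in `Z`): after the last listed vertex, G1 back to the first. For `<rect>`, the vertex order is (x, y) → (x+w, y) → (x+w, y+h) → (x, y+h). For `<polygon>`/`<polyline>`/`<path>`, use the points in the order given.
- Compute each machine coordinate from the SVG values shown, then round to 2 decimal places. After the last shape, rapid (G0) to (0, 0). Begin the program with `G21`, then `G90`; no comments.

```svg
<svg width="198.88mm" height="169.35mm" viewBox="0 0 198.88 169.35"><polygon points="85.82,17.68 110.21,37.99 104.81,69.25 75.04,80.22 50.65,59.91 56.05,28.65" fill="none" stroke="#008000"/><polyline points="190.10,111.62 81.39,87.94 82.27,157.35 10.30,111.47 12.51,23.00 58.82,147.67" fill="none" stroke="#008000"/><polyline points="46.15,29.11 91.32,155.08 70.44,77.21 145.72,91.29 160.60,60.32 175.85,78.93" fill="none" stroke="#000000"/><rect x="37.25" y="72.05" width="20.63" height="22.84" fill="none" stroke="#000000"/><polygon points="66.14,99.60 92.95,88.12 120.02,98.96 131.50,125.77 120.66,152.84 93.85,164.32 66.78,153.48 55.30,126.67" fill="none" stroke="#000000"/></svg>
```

1 u = 1 mm; y_m = 169.35 − y.

[1] `<polygon>` regular polygon, #008000→cut S774 F1064: (85.82,151.67) → (110.21,131.36) → (104.81,100.10) → (75.04,89.13) → (50.65,109.44) → (56.05,140.70) → (85.82,151.67) (closed)

[2] `<polyline>` open polyline, #008000→cut S774 F1064: (190.10,57.73) → (81.39,81.41) → (82.27,12.00) → (10.30,57.88) → (12.51,146.35) → (58.82,21.68)

[3] `<polyline>` open polyline, #000000→engrave S166 F3464: (46.15,140.24) → (91.32,14.27) → (70.44,92.14) → (145.72,78.06) → (160.60,109.03) → (175.85,90.42)

[4] `<rect>` rectangle, #000000→engrave S166 F3464: (37.25,97.30) → (57.88,97.30) → (57.88,74.46) → (37.25,74.46) → (37.25,97.30) (closed)

[5] `<polygon>` regular polygon, #000000→engrave S166 F3464: (66.14,69.75) → (92.95,81.23) → (120.02,70.39) → (131.50,43.58) → (120.66,16.51) → (93.85,5.03) → (66.78,15.87) → (55.30,42.68) → (66.14,69.75) (closed)

G21
G90
G0 X85.82 Y151.67
M3 S774
G1 X110.21 Y131.36 F1064
G1 X104.81 Y100.10
G1 X75.04 Y89.13
G1 X50.65 Y109.44
G1 X56.05 Y140.70
G1 X85.82 Y151.67
M5
G0 X190.10 Y57.73
M3 S774
G1 X81.39 Y81.41 F1064
G1 X82.27 Y12.00
G1 X10.30 Y57.88
G1 X12.51 Y146.35
G1 X58.82 Y21.68
M5
G0 X46.15 Y140.24
M3 S166
G1 X91.32 Y14.27 F3464
G1 X70.44 Y92.14
G1 X145.72 Y78.06
G1 X160.60 Y109.03
G1 X175.85 Y90.42
M5
G0 X37.25 Y97.30
M3 S166
G1 X57.88 Y97.30 F3464
G1 X57.88 Y74.46
G1 X37.25 Y74.46
G1 X37.25 Y97.30
M5
G0 X66.14 Y69.75
M3 S166
G1 X92.95 Y81.23 F3464
G1 X120.02 Y70.39
G1 X131.50 Y43.58
G1 X120.66 Y16.51
G1 X93.85 Y5.03
G1 X66.78 Y15.87
G1 X55.30 Y42.68
G1 X66.14 Y69.75
M5
G0 X0.00 Y0.00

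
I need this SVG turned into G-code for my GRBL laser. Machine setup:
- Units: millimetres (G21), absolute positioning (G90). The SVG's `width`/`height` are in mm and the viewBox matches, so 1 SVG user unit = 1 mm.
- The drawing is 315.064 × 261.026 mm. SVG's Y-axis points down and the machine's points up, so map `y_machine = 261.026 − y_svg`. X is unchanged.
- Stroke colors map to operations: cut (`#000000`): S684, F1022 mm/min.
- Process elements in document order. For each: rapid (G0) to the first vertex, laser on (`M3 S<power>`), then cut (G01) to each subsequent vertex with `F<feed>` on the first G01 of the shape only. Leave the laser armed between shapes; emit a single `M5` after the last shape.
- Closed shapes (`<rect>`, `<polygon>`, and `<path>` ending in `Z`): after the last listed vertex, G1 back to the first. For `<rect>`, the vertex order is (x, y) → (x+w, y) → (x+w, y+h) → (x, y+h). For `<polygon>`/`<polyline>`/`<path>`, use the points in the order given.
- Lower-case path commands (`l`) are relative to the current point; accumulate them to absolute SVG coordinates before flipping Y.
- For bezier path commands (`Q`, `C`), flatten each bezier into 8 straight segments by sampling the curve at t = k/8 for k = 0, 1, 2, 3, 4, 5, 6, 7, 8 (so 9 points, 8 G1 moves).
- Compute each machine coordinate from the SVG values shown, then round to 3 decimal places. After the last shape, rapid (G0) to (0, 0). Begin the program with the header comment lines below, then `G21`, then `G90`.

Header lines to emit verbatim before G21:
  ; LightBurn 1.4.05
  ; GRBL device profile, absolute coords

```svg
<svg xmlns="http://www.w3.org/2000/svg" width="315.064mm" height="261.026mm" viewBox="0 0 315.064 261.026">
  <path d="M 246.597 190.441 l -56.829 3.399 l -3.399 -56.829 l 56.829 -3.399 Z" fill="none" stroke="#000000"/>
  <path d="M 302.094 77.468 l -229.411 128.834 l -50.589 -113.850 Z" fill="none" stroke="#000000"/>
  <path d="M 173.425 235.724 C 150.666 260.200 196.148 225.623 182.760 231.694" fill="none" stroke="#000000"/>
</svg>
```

Since the viewBox matches the mm dimensions, user units are millimetres directly. The only transform is the Y-flip y_m = 261.026 − y_svg.

Shape 1 is a regular polygon drawn with `<path>`. Its stroke #000000 means cut at S684, F1022. After flipping Y the toolpath is (246.597,70.585) → (189.768,67.186) → (186.369,124.015) → (243.198,127.414) → (246.597,70.585), returning to the start.

Shape 2 is a closed polygon drawn with `<path>`. Its stroke #000000 means cut at S684, F1022. After flipping Y the toolpath is (302.094,183.558) → (72.683,54.724) → (22.094,168.574) → (302.094,183.558), returning to the start.

Shape 3 is a cubic bezier drawn with `<path>`. Its stroke #000000 means cut at S684, F1022. After flipping Y the toolpath is (173.425,25.302) → (167.841,18.697) → (167.165,16.460) → (169.907,17.422) → (174.578,20.415) → (179.689,24.271) → (183.749,27.822) → (185.269,29.898) → (182.760,29.332).

; LightBurn 1.4.05
; GRBL device profile, absolute coords
G21
G90
G0 X246.597 Y70.585
M3 S684
G01 X189.768 Y67.186 F1022
G01 X186.369 Y124.015
G01 X243.198 Y127.414
G01 X246.597 Y70.585
G0 X302.094 Y183.558
M3 S684
G01 X72.683 Y54.724 F1022
G01 X22.094 Y168.574
G01 X302.094 Y183.558
G0 X173.425 Y25.302
M3 S684
G01 X167.841 Y18.697 F1022
G01 X167.165 Y16.460
G01 X169.907 Y17.422
G01 X174.578 Y20.415
G01 X179.689 Y24.271
G01 X183.749 Y27.822
G01 X185.269 Y29.898
G01 X182.760 Y29.332
M5
G0 X0.000 Y0.000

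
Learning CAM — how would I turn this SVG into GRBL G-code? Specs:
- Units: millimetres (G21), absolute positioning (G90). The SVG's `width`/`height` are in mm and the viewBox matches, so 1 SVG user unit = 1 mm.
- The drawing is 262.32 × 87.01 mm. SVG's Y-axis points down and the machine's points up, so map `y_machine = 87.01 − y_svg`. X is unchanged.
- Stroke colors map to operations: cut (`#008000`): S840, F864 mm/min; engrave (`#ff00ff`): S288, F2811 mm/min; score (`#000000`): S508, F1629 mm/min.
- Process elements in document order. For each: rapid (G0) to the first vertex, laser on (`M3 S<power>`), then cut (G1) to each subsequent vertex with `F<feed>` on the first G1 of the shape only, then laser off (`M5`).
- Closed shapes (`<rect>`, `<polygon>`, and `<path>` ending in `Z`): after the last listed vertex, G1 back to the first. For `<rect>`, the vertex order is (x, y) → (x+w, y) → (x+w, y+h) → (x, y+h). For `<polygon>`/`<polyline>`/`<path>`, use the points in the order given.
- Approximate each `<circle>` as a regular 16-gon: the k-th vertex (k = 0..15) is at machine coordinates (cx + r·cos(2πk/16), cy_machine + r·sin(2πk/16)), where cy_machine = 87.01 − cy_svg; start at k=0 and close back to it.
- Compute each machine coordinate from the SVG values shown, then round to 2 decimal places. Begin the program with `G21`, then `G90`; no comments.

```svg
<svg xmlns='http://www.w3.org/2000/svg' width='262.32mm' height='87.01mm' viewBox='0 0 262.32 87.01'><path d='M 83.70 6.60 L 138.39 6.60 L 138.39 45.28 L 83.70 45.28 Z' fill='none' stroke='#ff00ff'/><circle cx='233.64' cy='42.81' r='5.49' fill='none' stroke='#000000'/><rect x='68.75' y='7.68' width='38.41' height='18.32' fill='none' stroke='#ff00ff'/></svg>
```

Since the viewBox matches the mm dimensions, user units are millimetres directly. The only transform is the Y-flip y_m = 87.01 − y_svg.

Shape 1 is a rectangle drawn with `<path>`. Its stroke #ff00ff means engrave at S288, F2811. After flipping Y the toolpath is (83.70,80.41) → (138.39,80.41) → (138.39,41.73) → (83.70,41.73) → (83.70,80.41), returning to the start.

Shape 2 is a circle drawn with `<circle>`. Its stroke #000000 means score at S508, F1629. After flipping Y the toolpath is (239.13,44.20) → (238.71,46.30) → (237.52,48.08) → (235.74,49.27) → (233.64,49.69) → (231.54,49.27) → (229.76,48.08) → (228.57,46.30) → (228.15,44.20) → (228.57,42.10) → (229.76,40.32) → (231.54,39.13) → (233.64,38.71) → (235.74,39.13) → (237.52,40.32) → (238.71,42.10) → (239.13,44.20), returning to the start.

Shape 3 is a rectangle drawn with `<rect>`. Its stroke #ff00ff means engrave at S288, F2811. After flipping Y the toolpath is (68.75,79.33) → (107.16,79.33) → (107.16,61.01) → (68.75,61.01) → (68.75,79.33), returning to the start.

G21
G90
G0 X83.70 Y80.41
M3 S288
G1 X138.39 Y80.41 F2811
G1 X138.39 Y41.73
G1 X83.70 Y41.73
G1 X83.70 Y80.41
M5
G0 X239.13 Y44.20
M3 S508
G1 X238.71 Y46.30 F1629
G1 X237.52 Y48.08
G1 X235.74 Y49.27
G1 X233.64 Y49.69
G1 X231.54 Y49.27
G1 X229.76 Y48.08
G1 X228.57 Y46.30
G1 X228.15 Y44.20
G1 X228.57 Y42.10
G1 X229.76 Y40.32
G1 X231.54 Y39.13
G1 X233.64 Y38.71
G1 X235.74 Y39.13
G1 X237.52 Y40.32
G1 X238.71 Y42.10
G1 X239.13 Y44.20
M5
G0 X68.75 Y79.33
M3 S288
G1 X107.16 Y79.33 F2811
G1 X107.16 Y61.01
G1 X68.75 Y61.01
G1 X68.75 Y79.33
M5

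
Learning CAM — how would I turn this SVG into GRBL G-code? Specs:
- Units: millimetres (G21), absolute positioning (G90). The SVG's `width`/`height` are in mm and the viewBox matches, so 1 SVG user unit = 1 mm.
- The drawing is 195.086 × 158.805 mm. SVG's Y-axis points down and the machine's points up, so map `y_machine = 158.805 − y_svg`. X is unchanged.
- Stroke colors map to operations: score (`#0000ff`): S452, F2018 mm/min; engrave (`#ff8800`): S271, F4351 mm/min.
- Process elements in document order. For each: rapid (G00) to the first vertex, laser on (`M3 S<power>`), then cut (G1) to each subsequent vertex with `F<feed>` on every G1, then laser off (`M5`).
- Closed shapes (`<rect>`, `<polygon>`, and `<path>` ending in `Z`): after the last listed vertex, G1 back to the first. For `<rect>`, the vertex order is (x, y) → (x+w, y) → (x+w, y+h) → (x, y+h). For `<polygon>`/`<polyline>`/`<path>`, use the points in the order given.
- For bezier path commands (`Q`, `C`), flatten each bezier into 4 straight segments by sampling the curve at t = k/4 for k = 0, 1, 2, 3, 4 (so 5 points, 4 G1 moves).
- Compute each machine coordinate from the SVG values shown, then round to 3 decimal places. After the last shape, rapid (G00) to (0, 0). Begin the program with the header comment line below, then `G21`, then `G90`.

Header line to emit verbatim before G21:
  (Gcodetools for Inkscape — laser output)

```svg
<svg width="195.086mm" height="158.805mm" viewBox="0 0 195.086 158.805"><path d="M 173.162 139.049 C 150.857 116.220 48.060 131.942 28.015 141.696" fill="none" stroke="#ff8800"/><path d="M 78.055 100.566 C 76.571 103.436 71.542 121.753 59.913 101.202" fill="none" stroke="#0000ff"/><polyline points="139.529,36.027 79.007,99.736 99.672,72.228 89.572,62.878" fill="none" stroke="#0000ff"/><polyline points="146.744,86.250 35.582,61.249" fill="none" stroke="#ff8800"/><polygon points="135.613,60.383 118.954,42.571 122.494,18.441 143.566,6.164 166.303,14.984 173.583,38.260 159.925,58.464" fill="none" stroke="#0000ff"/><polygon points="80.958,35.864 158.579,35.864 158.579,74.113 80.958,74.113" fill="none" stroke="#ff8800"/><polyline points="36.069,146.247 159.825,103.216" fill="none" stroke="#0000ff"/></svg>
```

(Gcodetools for Inkscape — laser output)
G21
G90
G00 X173.162 Y19.756
M3 S271
G1 X143.892 Y30.345 F4351
G1 X99.741 Y30.651 F4351
G1 X56.014 Y24.848 F4351
G1 X28.015 Y17.109 F4351
M5
G00 X78.055 Y58.239
M3 S452
G1 X76.230 Y54.039 F2018
G1 X72.788 Y49.138 F2018
G1 X67.445 Y48.629 F2018
G1 X59.913 Y57.603 F2018
M5
G00 X139.529 Y122.778
M3 S452
G1 X79.007 Y59.069 F2018
G1 X99.672 Y86.577 F2018
G1 X89.572 Y95.927 F2018
M5
G00 X146.744 Y72.555
M3 S271
G1 X35.582 Y97.556 F4351
M5
G00 X135.613 Y98.422
M3 S452
G1 X118.954 Y116.234 F2018
G1 X122.494 Y140.364 F2018
G1 X143.566 Y152.641 F2018
G1 X166.303 Y143.821 F2018
G1 X173.583 Y120.545 F2018
G1 X159.925 Y100.341 F2018
G1 X135.613 Y98.422 F2018
M5
G00 X80.958 Y122.941
M3 S271
G1 X158.579 Y122.941 F4351
G1 X158.579 Y84.692 F4351
G1 X80.958 Y84.692 F4351
G1 X80.958 Y122.941 F4351
M5
G00 X36.069 Y12.558
M3 S452
G1 X159.825 Y55.589 F2018
M5
G00 X0.000 Y0.000

viewBox `0 0 195.086 158.805` with mm width/height → 1 unit = 1 mm. Flip: y_m = 158.805 − y_svg.

**Shape 1** — `<path>` cubic bezier, stroke `#ff8800` → engrave (S271, F4351). Control points (SVG): P0=(173.162,139.049), P1=(150.857,116.220), P2=(48.060,131.942), P3=(28.015,141.696); sampled at t=k/4. Machine vertices: (173.162,19.756) → (143.892,30.345) → (99.741,30.651) → (56.014,24.848) → (28.015,17.109). Open path.

**Shape 2** — `<path>` cubic bezier, stroke `#0000ff` → score (S452, F2018). Control points (SVG): P0=(78.055,100.566), P1=(76.571,103.436), P2=(71.542,121.753), P3=(59.913,101.202); sampled at t=k/4. Machine vertices: (78.055,58.239) → (76.230,54.039) → (72.788,49.138) → (67.445,48.629) → (59.913,57.603). Open path.

**Shape 3** — `<polyline>` open polyline, stroke `#0000ff` → score (S452, F2018). Machine vertices: (139.529,122.778) → (79.007,59.069) → (99.672,86.577) → (89.572,95.927). Open path.

**Shape 4** — `<polyline>` line segment, stroke `#ff8800` → engrave (S271, F4351). Machine vertices: (146.744,72.555) → (35.582,97.556). Open path.

**Shape 5** — `<polygon>` regular polygon, stroke `#0000ff` → score (S452, F2018). Machine vertices: (135.613,98.422) → (118.954,116.234) → (122.494,140.364) → (143.566,152.641) → (166.303,143.821) → (173.583,120.545) → (159.925,100.341) → (135.613,98.422). Closed: final G1 returns to the first vertex.

**Shape 6** — `<polygon>` rectangle, stroke `#ff8800` → engrave (S271, F4351). Machine vertices: (80.958,122.941) → (158.579,122.941) → (158.579,84.692) → (80.958,84.692) → (80.958,122.941). Closed: final G1 returns to the first vertex.

**Shape 7** — `<polyline>` line segment, stroke `#0000ff` → score (S452, F2018). Machine vertices: (36.069,12.558) → (159.825,55.589). Open path.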